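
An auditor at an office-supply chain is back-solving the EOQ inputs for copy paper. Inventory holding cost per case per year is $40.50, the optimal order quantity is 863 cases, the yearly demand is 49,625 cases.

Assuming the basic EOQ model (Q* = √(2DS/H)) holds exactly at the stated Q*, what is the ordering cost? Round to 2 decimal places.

$303.91

Since Q* = (2DS/H)^½, squaring gives Q*²·H = 2DS.
S = Q²H / (2D) = 863² × 40.5 / (2 × 49,625) = 303.9108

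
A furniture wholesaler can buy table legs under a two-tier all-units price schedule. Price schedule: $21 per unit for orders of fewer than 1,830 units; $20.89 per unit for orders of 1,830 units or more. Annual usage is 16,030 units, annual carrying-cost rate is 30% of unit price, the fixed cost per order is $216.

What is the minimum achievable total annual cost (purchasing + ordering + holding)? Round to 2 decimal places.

H₁ = 30%×$21 = $6.3000;  H₂ = 30%×$20.89 = $6.2670
EOQ₁ = √(2×16,030×216/6.3000) = 1,048.43  (< 1,830, feasible at tier 1)
EOQ₂ = √(2×16,030×216/6.2670) = 1,051.18  (< 1,830 → use Q = 1,830 at tier-2 price)
TC(tier 1 (EOQ₁), Q≈1,048.4) = $343,235.09
TC(tier 2, Q≈1,830.0) = $342,493.07
Minimum at tier 2: $342,493.07

$342,493.07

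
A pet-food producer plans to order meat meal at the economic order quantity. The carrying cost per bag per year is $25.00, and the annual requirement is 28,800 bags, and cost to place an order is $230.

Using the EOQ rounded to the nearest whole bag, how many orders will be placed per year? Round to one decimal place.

EOQ = √(2DS/H) = √(2 × 28,800 × 230 / 25)
    = √(529,920.00) ≈ 727.96 → Q = 728
Orders per year = D/Q = 28,800 / 728 = 39.560

39.6 orders per year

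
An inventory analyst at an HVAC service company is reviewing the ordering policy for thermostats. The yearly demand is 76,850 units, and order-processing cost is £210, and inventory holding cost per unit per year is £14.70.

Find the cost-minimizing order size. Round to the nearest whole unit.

1,482 units

Optimal lot size Q* = (2 × 76,850 × £210 / £14.7)^½ ≈ 1,481.79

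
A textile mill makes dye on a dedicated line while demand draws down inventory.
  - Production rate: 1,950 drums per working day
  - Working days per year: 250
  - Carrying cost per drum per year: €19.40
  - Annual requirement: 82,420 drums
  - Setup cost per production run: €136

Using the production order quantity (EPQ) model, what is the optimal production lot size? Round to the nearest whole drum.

1,179 drums

Daily demand d = 82,420/250 = 329.680; p = 1950; 1 − d/p = 0.83093
EPQ = √(2DS / (H(1 − d/p)))
    = √(2 × 82,420 × 136 / (19.4 × 0.83093)) ≈ 1,179.28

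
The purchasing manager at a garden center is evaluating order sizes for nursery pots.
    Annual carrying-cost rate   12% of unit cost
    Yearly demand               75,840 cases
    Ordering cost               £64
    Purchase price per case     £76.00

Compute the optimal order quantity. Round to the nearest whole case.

1,032 cases

Carrying cost H = £76 × 12% = £9.1200/case/yr
Optimal lot size Q* = (2 × 75,840 × £64 / £9.12)^½ ≈ 1,031.71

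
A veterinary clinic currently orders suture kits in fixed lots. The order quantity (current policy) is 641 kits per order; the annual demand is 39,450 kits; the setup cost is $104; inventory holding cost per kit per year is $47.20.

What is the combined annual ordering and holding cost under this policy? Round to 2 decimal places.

$21,528.22

Orders/yr = 39,450/641 = 61.544; ordering cost = 61.544 × $104 = $6,400.62
Average inventory = 641/2 = 320.5; holding cost = 320.5 × $47.2 = $15,127.60
Total = $6,400.62 + $15,127.60 = $21,528.22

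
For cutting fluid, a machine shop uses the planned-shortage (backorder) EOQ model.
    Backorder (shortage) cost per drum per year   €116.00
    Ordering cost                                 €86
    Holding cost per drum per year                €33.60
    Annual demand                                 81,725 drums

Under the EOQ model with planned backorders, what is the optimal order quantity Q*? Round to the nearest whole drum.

735 drums

Q* = √(2DS/H) · √((H + b)/b)
   = √(2 × 81,725 × 86 / 33.6) · √((33.6 + 116) / 116)
   = 646.803 × 1.1356 ≈ 734.53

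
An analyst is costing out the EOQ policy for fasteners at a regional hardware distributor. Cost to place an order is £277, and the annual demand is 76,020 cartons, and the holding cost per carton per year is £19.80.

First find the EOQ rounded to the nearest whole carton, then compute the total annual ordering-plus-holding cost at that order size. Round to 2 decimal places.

EOQ = √(2DS/H) = √(2 × 76,020 × 277 / 19.8)
    = √(2,127,024.24) ≈ 1,458.43 → Q = 1,458 cartons
Annual ordering cost = (D/Q)·S = (76,020/1,458) × 277 = £14,442.76
Annual holding cost  = (Q/2)·H = (1,458/2) × 19.8 = £14,434.20
Total = £14,442.76 + £14,434.20 = £28,876.96

£28,876.96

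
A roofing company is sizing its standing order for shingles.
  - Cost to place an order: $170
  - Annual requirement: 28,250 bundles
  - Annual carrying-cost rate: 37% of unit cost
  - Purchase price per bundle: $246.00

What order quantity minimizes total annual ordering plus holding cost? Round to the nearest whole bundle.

325 bundles

Carrying cost H = $246 × 37% = $91.0200/bundle/yr
EOQ = √(2DS/H) = √(2 × 28,250 × 170 / 91.02)
    = √(105,526.26) ≈ 324.85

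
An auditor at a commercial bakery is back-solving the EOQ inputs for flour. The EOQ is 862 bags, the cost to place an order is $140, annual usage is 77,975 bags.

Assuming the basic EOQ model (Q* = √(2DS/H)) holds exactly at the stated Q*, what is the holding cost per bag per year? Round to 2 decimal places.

EOQ relation: Q² = 2DS/H, so rearrange for the unknown.
H = 2DS / Q² = 2 × 77,975 × 140 / 862² = 29.3832

$29.38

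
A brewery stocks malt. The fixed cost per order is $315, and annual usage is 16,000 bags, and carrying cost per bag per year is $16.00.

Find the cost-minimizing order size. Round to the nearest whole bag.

794 bags

Optimal lot size Q* = (2 × 16,000 × $315 / $16)^½ ≈ 793.73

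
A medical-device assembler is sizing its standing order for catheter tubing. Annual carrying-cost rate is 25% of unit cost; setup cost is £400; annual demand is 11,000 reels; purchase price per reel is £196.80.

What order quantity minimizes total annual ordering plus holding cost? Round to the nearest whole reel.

423 reels

Carrying cost H = £196.8 × 25% = £49.2000/reel/yr
2DS/H = 2·11,000·400/49.2 = 178,861.79
EOQ = √178,861.79 ≈ 422.92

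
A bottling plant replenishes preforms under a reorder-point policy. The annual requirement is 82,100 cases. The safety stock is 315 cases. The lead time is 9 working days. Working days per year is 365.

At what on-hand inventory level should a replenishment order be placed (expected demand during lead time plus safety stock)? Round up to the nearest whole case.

Daily demand d = 82,100 / 365 = 224.932 cases/day
Demand during lead time = 224.932 × 9 = 2,024.38
Reorder point = 2,024.38 + 315 = 2,339.38 → round up

2,340 cases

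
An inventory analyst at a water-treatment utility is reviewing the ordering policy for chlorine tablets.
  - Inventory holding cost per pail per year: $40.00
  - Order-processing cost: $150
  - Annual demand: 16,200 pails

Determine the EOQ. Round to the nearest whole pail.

Q* = √(2·D·S / H) = √(2·16,200·150 / 40) = √121,500.0 ≈ 348.57

349 pails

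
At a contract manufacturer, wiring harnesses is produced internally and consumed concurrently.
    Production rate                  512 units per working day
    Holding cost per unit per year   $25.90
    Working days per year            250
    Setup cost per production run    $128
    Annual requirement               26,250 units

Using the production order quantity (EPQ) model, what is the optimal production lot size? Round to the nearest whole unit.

Daily demand d = 26,250/250 = 105.000; p = 512; 1 − d/p = 0.79492
EPQ = √(2DS / (H(1 − d/p)))
    = √(2 × 26,250 × 128 / (25.9 × 0.79492)) ≈ 571.31

571 units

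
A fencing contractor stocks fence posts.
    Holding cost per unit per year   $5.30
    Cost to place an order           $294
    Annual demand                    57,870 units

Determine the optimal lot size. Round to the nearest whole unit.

Optimal lot size Q* = (2 × 57,870 × $294 / $5.3)^½ ≈ 2,533.83

2,534 units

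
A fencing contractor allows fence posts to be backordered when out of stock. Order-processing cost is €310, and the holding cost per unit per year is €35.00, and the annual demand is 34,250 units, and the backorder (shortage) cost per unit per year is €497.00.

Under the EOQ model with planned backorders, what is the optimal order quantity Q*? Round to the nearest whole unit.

806 units

Basic EOQ = √(2·34,250·310/35) = 778.919
Backorder adjustment √((H+b)/b) = √((35+497)/497) = 1.0346
Q* = 778.919 × 1.0346 ≈ 805.88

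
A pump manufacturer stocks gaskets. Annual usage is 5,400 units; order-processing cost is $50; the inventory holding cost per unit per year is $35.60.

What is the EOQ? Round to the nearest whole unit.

123 units

2DS/H = 2·5,400·50/35.6 = 15,168.54
EOQ = √15,168.54 ≈ 123.16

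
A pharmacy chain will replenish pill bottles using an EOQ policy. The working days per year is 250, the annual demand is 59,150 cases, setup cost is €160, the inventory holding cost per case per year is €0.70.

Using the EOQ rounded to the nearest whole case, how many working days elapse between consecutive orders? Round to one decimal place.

EOQ = √(2DS/H) = √(2 × 59,150 × 160 / 0.7)
    = √(27,040,000.00) ≈ 5,200.00 → Q = 5,200 cases
Cycle time = (working days × Q)/D = (250 × 5,200) / 59,150 = 21.978 days

22.0 days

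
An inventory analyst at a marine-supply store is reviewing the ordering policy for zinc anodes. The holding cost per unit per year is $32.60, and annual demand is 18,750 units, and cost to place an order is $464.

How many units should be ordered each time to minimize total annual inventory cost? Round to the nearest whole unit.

731 units

Q* = √(2·D·S / H) = √(2·18,750·464 / 32.6) = √533,742.3 ≈ 730.58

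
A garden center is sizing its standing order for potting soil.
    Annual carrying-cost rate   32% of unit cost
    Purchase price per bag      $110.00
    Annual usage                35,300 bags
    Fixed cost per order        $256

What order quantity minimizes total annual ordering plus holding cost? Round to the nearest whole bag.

Carrying cost H = $110 × 32% = $35.2000/bag/yr
EOQ = √(2DS/H) = √(2 × 35,300 × 256 / 35.2)
    = √(513,454.55) ≈ 716.56

717 bags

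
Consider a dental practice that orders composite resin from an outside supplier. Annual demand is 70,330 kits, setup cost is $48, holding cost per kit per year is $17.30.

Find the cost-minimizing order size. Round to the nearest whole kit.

Optimal lot size Q* = (2 × 70,330 × $48 / $17.3)^½ ≈ 624.72

625 kits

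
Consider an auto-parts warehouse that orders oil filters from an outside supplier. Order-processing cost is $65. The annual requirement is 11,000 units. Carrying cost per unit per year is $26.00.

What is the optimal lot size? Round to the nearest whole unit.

235 units

2DS/H = 2·11,000·65/26 = 55,000.00
EOQ = √55,000.00 ≈ 234.52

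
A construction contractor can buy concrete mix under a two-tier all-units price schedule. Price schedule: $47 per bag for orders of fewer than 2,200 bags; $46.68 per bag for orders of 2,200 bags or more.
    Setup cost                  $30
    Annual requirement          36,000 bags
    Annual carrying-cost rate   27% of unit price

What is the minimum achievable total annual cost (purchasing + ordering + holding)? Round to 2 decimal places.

$1,694,834.87

H₁ = 27%×$47 = $12.6900;  H₂ = 27%×$46.68 = $12.6036
EOQ₁ = √(2×36,000×30/12.6900) = 412.57  (< 2,200, feasible at tier 1)
EOQ₂ = √(2×36,000×30/12.6036) = 413.98  (< 2,200 → use Q = 2,200 at tier-2 price)
TC(tier 1 (EOQ₁), Q≈412.6) = $1,697,235.49
TC(tier 2, Q≈2,200.0) = $1,694,834.87
Minimum at tier 2: $1,694,834.87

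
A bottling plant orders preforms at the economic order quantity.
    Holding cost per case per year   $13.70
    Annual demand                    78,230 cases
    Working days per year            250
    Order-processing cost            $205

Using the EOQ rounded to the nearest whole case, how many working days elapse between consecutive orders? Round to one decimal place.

4.9 days

2DS/H = 2·78,230·205/13.7 = 2,341,189.78
EOQ = √2,341,189.78 ≈ 1,530.09 → Q = 1,530 cases
T = Q/D × 250 days = 1,530/78,230 × 250 = 4.889 days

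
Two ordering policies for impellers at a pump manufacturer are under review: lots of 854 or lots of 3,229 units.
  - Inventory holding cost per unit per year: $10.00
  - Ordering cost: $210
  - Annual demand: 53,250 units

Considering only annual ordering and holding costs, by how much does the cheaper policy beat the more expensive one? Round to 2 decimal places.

Annual cost at Q: ordering D·S/Q plus holding Q·H/2.
TC(854) = (53,250/854)×210 + (854/2)×10 = $17,364.26
TC(3,229) = (53,250/3,229)×210 + (3,229/2)×10 = $19,608.15
Lots of 854 are cheaper by $2,243.88.

$2,243.88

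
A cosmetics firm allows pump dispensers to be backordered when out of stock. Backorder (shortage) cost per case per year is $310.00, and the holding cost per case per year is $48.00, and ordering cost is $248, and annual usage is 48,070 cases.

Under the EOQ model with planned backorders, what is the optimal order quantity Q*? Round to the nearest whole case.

757 cases

Q* = √(2DS/H) · √((H + b)/b)
   = √(2 × 48,070 × 248 / 48) · √((48 + 310) / 310)
   = 704.786 × 1.0746 ≈ 757.39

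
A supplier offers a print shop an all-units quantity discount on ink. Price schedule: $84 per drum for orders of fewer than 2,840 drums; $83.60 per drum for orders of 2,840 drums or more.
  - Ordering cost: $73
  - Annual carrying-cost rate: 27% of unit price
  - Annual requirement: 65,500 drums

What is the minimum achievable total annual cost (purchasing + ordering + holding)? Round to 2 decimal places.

H₁ = 27%×$84 = $22.6800;  H₂ = 27%×$83.60 = $22.5720
EOQ₁ = √(2×65,500×73/22.6800) = 649.35  (< 2,840, feasible at tier 1)
EOQ₂ = √(2×65,500×73/22.5720) = 650.90  (< 2,840 → use Q = 2,840 at tier-2 price)
TC(tier 1 (EOQ₁), Q≈649.3) = $5,516,727.15
TC(tier 2, Q≈2,840.0) = $5,509,535.87
Minimum at tier 2: $5,509,535.87

$5,509,535.87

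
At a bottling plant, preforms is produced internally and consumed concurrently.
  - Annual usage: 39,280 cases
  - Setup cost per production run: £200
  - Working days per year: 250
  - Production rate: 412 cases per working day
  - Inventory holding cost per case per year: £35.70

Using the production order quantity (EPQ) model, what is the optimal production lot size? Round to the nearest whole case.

843 cases

Daily demand d = 39,280/250 = 157.120; p = 412; 1 − d/p = 0.61864
EPQ = √(2DS / (H(1 − d/p)))
    = √(2 × 39,280 × 200 / (35.7 × 0.61864)) ≈ 843.46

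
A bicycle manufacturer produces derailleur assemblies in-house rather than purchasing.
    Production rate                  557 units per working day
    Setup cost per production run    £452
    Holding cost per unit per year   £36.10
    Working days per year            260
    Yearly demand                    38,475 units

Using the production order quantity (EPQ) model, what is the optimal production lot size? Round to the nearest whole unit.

d = 38,475/260 = 147.9808 units/day;  effective holding cost H(1 − d/p) = 36.1·(1 − 147.9808/557) = 26.50915
Q* = √(2DS / H_eff) = √(2·38,475·452 / 26.50915) ≈ 1,145.45

1,145 units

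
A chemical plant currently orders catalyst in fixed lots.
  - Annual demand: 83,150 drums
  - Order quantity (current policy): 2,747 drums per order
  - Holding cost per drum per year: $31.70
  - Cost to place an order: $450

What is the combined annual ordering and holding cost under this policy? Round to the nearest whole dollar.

Orders/yr = 83,150/2,747 = 30.269; ordering cost = 30.269 × $450 = $13,621.22
Average inventory = 2,747/2 = 1373.5; holding cost = 1373.5 × $31.7 = $43,539.95
Total = $13,621.22 + $43,539.95 = $57,161.17

$57,161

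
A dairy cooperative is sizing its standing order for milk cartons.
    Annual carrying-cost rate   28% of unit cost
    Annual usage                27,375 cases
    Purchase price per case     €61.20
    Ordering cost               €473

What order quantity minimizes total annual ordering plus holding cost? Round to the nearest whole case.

1,229 cases

Holding cost per case per year: H = 28% × €61.2 = €17.1360
Optimal lot size Q* = (2 × 27,375 × €473 / €17.136)^½ ≈ 1,229.33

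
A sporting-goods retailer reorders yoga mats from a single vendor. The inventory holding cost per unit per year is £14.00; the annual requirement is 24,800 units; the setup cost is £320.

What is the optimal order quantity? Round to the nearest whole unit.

Q* = √(2·D·S / H) = √(2·24,800·320 / 14) = √1,133,714.3 ≈ 1,064.76

1,065 units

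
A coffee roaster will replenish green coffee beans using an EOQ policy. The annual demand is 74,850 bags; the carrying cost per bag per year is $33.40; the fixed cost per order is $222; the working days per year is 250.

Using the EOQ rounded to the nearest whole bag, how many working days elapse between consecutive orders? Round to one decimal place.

3.3 days

Q* = √(2·D·S / H) = √(2·74,850·222 / 33.4) = √995,012.0 ≈ 997.50 → Q = 998 bags
Days between orders = 250 / (D/Q) = 250 / 75.000 ≈ 3.333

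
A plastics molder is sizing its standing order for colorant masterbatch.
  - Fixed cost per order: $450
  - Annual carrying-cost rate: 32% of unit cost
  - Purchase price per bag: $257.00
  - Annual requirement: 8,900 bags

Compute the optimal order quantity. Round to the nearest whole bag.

312 bags

Carrying cost H = $257 × 32% = $82.2400/bag/yr
2DS/H = 2·8,900·450/82.24 = 97,397.86
EOQ = √97,397.86 ≈ 312.09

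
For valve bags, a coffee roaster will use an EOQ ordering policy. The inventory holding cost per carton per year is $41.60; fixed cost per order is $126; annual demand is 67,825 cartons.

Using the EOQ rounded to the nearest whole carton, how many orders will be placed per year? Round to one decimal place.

105.8 orders per year

Q* = √(2·D·S / H) = √(2·67,825·126 / 41.6) = √410,863.0 ≈ 640.99 → Q = 641
Orders per year = D/Q = 67,825 / 641 = 105.811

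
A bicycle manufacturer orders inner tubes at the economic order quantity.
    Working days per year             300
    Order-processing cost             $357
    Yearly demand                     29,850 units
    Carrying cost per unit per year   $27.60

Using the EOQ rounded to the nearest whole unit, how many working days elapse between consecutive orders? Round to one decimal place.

8.8 days

EOQ = √(2DS/H) = √(2 × 29,850 × 357 / 27.6)
    = √(772,206.52) ≈ 878.75 → Q = 879 units
T = Q/D × 300 days = 879/29,850 × 300 = 8.834 days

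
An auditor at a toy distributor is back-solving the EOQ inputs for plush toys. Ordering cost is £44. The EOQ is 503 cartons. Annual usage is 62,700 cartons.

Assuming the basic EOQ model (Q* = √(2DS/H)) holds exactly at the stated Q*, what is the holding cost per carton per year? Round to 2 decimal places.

£21.81

EOQ relation: Q² = 2DS/H, so rearrange for the unknown.
H = 2DS / Q² = 2 × 62,700 × 44 / 503² = 21.8079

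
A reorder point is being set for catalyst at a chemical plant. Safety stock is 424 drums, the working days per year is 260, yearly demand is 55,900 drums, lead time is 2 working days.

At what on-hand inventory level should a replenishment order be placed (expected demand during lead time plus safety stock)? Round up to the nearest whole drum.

854 drums

Daily demand d = 55,900 / 260 = 215.000 drums/day
Demand during lead time = 215.000 × 2 = 430.00
Reorder point = 430.00 + 424 = 854.00 → round up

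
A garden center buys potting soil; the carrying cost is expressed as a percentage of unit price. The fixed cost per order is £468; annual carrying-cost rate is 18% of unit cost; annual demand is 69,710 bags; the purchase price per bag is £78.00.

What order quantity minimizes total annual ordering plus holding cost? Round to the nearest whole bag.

Holding cost per bag per year: H = 18% × £78 = £14.0400
2DS/H = 2·69,710·468/14.04 = 4,647,333.33
EOQ = √4,647,333.33 ≈ 2,155.77

2,156 bags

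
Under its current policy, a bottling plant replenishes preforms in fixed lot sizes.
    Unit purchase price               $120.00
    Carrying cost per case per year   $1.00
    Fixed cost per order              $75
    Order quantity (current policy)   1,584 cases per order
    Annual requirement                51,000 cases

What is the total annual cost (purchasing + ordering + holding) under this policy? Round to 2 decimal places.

$6,123,206.77

Annual ordering cost = (D/Q)·S = (51,000/1,584) × 75 = $2,414.77
Annual holding cost  = (Q/2)·H = (1,584/2) × 1 = $792.00
Purchase cost = D·C = 51,000 × 120 = $6,120,000.00
Total = $2,414.77 + $792.00 + $6,120,000.00 = $6,123,206.77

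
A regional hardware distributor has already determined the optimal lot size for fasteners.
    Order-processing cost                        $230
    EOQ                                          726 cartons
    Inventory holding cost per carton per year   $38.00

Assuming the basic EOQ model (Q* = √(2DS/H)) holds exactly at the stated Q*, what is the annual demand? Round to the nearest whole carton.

43,541 cartons per year

EOQ relation: Q² = 2DS/H, so rearrange for the unknown.
D = Q²H / (2S) = 726² × 38 / (2 × 230) = 43,541.06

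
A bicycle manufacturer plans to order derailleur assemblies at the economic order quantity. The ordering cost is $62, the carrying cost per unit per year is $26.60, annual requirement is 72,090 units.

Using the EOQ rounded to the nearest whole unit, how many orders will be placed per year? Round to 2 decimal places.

124.29 orders per year

EOQ = √(2DS/H) = √(2 × 72,090 × 62 / 26.6)
    = √(336,058.65) ≈ 579.71 → Q = 580
N = D/Q = 72,090/580 ≈ 124.293 orders/yr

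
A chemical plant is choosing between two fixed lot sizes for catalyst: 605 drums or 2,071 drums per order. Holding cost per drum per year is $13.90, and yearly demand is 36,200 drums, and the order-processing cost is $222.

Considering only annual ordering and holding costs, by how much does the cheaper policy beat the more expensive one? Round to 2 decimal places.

TC(Q) = (D/Q)S + (Q/2)H
TC(605) = (36,200/605)×222 + (605/2)×13.9 = $17,488.06
TC(2,071) = (36,200/2,071)×222 + (2,071/2)×13.9 = $18,273.89
|ΔTC| = |$17,488.06 − $18,273.89| = $785.84

$785.84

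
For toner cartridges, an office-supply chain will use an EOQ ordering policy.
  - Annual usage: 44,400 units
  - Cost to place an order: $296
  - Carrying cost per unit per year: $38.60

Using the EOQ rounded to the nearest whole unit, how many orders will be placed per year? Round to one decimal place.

Optimal lot size Q* = (2 × 44,400 × $296 / $38.6)^½ ≈ 825.20 → Q = 825
Orders per year = D/Q = 44,400 / 825 = 53.818

53.8 orders per year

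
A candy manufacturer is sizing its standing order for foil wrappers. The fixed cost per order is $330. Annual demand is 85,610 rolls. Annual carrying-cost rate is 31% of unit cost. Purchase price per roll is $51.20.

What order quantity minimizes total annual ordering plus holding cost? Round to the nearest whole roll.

1,887 rolls

Carrying cost H = $51.2 × 31% = $15.8720/roll/yr
Optimal lot size Q* = (2 × 85,610 × $330 / $15.872)^½ ≈ 1,886.77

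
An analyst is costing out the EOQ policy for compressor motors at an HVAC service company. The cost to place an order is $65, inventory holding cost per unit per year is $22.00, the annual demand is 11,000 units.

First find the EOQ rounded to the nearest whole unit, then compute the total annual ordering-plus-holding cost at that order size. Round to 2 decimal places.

$5,608.92

EOQ = √(2DS/H) = √(2 × 11,000 × 65 / 22)
    = √(65,000.00) ≈ 254.95 → Q = 255 units
Ordering: D/Q × S = 11,000/255 × $65 = $2,803.92
Holding:  Q/2 × H = 255/2 × $22 = $2,805.00
Total = $2,803.92 + $2,805.00 = $5,608.92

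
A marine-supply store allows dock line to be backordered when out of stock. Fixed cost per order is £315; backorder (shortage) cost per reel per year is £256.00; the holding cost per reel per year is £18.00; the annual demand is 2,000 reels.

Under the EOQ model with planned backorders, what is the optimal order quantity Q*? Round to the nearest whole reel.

274 reels

Basic EOQ = √(2·2,000·315/18) = 264.575
Backorder adjustment √((H+b)/b) = √((18+256)/256) = 1.0346
Q* = 264.575 × 1.0346 ≈ 273.72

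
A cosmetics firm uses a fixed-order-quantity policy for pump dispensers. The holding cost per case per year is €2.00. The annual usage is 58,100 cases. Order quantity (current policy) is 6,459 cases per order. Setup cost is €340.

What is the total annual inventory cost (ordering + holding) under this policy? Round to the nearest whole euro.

Orders/yr = 58,100/6,459 = 8.995; ordering cost = 8.995 × €340 = €3,058.37
Average inventory = 6,459/2 = 3229.5; holding cost = 3229.5 × €2 = €6,459.00
Total = €3,058.37 + €6,459.00 = €9,517.37

€9,517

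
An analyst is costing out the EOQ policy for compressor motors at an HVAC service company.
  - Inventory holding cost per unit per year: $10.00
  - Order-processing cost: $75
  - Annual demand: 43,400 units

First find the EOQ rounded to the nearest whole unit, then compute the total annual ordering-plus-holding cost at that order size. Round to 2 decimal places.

$8,068.46

EOQ = √(2DS/H) = √(2 × 43,400 × 75 / 10)
    = √(651,000.00) ≈ 806.85 → Q = 807 units
Ordering: D/Q × S = 43,400/807 × $75 = $4,033.46
Holding:  Q/2 × H = 807/2 × $10 = $4,035.00
Total = $4,033.46 + $4,035.00 = $8,068.46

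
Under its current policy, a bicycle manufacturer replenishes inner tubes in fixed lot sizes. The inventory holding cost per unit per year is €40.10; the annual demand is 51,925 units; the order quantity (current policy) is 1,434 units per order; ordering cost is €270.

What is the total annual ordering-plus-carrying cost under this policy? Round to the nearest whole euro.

€38,528

Ordering: D/Q × S = 51,925/1,434 × €270 = €9,776.67
Holding:  Q/2 × H = 1,434/2 × €40.1 = €28,751.70
Total = €9,776.67 + €28,751.70 = €38,528.37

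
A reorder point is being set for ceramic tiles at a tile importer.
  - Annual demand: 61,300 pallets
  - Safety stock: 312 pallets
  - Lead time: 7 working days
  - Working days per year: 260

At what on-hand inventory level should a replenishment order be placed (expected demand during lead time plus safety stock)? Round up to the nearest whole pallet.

Daily demand d = 61,300 / 260 = 235.769 pallets/day
Demand during lead time = 235.769 × 7 = 1,650.38
Reorder point = 1,650.38 + 312 = 1,962.38 → round up

1,963 pallets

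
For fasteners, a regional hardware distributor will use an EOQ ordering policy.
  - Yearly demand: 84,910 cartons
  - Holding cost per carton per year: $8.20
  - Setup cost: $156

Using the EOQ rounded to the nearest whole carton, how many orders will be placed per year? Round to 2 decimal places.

2DS/H = 2·84,910·156/8.2 = 3,230,721.95
EOQ = √3,230,721.95 ≈ 1,797.42 → Q = 1,797
Orders per year = D/Q = 84,910 / 1,797 = 47.251

47.25 orders per year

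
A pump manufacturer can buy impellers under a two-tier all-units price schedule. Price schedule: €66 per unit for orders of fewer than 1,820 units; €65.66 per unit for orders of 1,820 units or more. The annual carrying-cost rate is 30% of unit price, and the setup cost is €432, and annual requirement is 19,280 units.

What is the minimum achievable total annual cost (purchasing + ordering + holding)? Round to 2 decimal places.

H₁ = 30%×€66 = €19.8000;  H₂ = 30%×€65.66 = €19.6980
EOQ₁ = √(2×19,280×432/19.8000) = 917.23  (< 1,820, feasible at tier 1)
EOQ₂ = √(2×19,280×432/19.6980) = 919.60  (< 1,820 → use Q = 1,820 at tier-2 price)
TC(tier 1 (EOQ₁), Q≈917.2) = €1,290,641.13
TC(tier 2, Q≈1,820.0) = €1,288,426.33
Minimum at tier 2: €1,288,426.33

€1,288,426.33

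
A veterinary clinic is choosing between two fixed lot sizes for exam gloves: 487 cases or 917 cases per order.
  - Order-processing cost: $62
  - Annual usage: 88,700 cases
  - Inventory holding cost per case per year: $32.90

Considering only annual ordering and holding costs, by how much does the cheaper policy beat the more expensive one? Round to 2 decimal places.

TC(Q) = (D/Q)S + (Q/2)H
TC(487) = (88,700/487)×62 + (487/2)×32.9 = $19,303.55
TC(917) = (88,700/917)×62 + (917/2)×32.9 = $21,081.81
Lots of 487 are cheaper by $1,778.26.

$1,778.26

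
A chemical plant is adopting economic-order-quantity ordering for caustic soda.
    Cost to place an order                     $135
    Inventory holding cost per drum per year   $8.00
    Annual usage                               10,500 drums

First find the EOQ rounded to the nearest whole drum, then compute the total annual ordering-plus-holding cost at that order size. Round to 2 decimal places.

2DS/H = 2·10,500·135/8 = 354,375.00
EOQ = √354,375.00 ≈ 595.29 → Q = 595 drums
Annual ordering cost = (D/Q)·S = (10,500/595) × 135 = $2,382.35
Annual holding cost  = (Q/2)·H = (595/2) × 8 = $2,380.00
Total = $2,382.35 + $2,380.00 = $4,762.35

$4,762.35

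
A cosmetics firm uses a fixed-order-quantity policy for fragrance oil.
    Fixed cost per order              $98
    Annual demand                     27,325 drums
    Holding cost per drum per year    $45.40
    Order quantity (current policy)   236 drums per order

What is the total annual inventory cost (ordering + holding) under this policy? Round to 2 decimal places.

$16,704.02

Annual ordering cost = (D/Q)·S = (27,325/236) × 98 = $11,346.82
Annual holding cost  = (Q/2)·H = (236/2) × 45.4 = $5,357.20
Total = $11,346.82 + $5,357.20 = $16,704.02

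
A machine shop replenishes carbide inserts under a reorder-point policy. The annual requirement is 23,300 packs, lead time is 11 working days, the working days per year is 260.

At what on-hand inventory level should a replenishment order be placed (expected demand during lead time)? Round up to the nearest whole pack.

986 packs

Daily demand d = 23,300 / 260 = 89.615 packs/day
Demand during lead time = 89.615 × 11 = 985.77
Reorder point = 985.77 → round up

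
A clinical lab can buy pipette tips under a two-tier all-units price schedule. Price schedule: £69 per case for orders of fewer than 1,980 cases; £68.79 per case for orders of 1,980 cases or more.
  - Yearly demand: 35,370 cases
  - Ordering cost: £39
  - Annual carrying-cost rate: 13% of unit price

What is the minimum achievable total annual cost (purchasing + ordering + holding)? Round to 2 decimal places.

H₁ = 13%×£69 = £8.9700;  H₂ = 13%×£68.79 = £8.9427
EOQ₁ = √(2×35,370×39/8.9700) = 554.59  (< 1,980, feasible at tier 1)
EOQ₂ = √(2×35,370×39/8.9427) = 555.43  (< 1,980 → use Q = 1,980 at tier-2 price)
TC(tier 1 (EOQ₁), Q≈554.6) = £2,445,504.63
TC(tier 2, Q≈1,980.0) = £2,442,652.25
Minimum at tier 2: £2,442,652.25

£2,442,652.25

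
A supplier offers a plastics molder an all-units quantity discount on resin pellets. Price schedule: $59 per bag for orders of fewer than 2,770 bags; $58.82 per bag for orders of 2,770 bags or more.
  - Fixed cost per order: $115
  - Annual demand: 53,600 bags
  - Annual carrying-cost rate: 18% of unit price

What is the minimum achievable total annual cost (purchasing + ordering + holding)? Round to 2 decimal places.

H₁ = 18%×$59 = $10.6200;  H₂ = 18%×$58.82 = $10.5876
EOQ₁ = √(2×53,600×115/10.6200) = 1,077.42  (< 2,770, feasible at tier 1)
EOQ₂ = √(2×53,600×115/10.5876) = 1,079.06  (< 2,770 → use Q = 2,770 at tier-2 price)
TC(tier 1 (EOQ₁), Q≈1,077.4) = $3,173,842.17
TC(tier 2, Q≈2,770.0) = $3,169,641.10
Minimum at tier 2: $3,169,641.10

$3,169,641.10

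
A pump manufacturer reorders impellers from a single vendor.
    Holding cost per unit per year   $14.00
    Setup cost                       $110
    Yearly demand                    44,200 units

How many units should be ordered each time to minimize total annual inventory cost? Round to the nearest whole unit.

833 units

EOQ = √(2DS/H) = √(2 × 44,200 × 110 / 14)
    = √(694,571.43) ≈ 833.41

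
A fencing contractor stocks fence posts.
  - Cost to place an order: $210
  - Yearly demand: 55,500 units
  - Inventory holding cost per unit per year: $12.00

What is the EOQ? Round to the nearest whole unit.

Q* = √(2·D·S / H) = √(2·55,500·210 / 12) = √1,942,500.0 ≈ 1,393.74

1,394 units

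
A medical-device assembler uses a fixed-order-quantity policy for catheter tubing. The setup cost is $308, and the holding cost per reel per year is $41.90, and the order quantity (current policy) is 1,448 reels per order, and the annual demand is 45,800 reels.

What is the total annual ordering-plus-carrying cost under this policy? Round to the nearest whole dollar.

Ordering: D/Q × S = 45,800/1,448 × $308 = $9,741.99
Holding:  Q/2 × H = 1,448/2 × $41.9 = $30,335.60
Total = $9,741.99 + $30,335.60 = $40,077.59

$40,078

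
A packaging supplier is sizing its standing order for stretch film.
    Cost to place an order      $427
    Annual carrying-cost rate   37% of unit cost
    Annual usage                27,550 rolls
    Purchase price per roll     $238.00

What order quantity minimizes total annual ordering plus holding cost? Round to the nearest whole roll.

517 rolls

Holding cost per roll per year: H = 37% × $238 = $88.0600
Optimal lot size Q* = (2 × 27,550 × $427 / $88.06)^½ ≈ 516.89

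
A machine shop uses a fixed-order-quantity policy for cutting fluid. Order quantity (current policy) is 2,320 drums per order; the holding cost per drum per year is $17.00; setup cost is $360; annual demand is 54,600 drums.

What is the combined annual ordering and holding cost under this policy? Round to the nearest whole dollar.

Ordering: D/Q × S = 54,600/2,320 × $360 = $8,472.41
Holding:  Q/2 × H = 2,320/2 × $17 = $19,720.00
Total = $8,472.41 + $19,720.00 = $28,192.41

$28,192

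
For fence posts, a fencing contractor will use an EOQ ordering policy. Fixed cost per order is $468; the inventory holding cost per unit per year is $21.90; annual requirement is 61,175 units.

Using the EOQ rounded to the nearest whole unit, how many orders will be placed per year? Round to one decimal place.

2DS/H = 2·61,175·468/21.9 = 2,614,602.74
EOQ = √2,614,602.74 ≈ 1,616.97 → Q = 1,617
Orders per year = D/Q = 61,175 / 1,617 = 37.832

37.8 orders per year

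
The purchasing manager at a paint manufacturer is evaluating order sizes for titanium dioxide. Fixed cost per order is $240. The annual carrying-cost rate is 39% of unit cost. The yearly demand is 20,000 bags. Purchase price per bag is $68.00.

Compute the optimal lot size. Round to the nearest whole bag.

602 bags

Holding cost per bag per year: H = 39% × $68 = $26.5200
EOQ = √(2DS/H) = √(2 × 20,000 × 240 / 26.52)
    = √(361,990.95) ≈ 601.66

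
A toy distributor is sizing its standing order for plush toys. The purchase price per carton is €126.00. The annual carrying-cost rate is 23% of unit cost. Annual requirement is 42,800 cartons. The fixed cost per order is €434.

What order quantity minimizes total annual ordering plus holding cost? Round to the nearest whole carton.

Holding cost per carton per year: H = 23% × €126 = €28.9800
EOQ = √(2DS/H) = √(2 × 42,800 × 434 / 28.98)
    = √(1,281,932.37) ≈ 1,132.22

1,132 cartons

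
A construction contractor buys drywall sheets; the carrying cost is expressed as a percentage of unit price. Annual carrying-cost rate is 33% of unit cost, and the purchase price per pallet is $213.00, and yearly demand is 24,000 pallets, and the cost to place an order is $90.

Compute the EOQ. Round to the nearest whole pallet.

248 pallets

H = i·C = 0.33 × $213 = $70.2900 per pallet-year
2DS/H = 2·24,000·90/70.29 = 61,459.67
EOQ = √61,459.67 ≈ 247.91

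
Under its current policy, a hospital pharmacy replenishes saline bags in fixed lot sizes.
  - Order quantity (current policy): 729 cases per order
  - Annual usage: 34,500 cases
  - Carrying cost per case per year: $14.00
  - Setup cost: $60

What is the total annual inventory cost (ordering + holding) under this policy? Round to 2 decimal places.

$7,942.51

Orders/yr = 34,500/729 = 47.325; ordering cost = 47.325 × $60 = $2,839.51
Average inventory = 729/2 = 364.5; holding cost = 364.5 × $14 = $5,103.00
Total = $2,839.51 + $5,103.00 = $7,942.51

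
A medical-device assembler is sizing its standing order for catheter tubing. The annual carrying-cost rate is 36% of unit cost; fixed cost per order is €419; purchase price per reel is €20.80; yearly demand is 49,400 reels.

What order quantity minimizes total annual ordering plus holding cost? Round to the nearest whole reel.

Holding cost per reel per year: H = 36% × €20.8 = €7.4880
2DS/H = 2·49,400·419/7.488 = 5,528,472.22
EOQ = √5,528,472.22 ≈ 2,351.27

2,351 reels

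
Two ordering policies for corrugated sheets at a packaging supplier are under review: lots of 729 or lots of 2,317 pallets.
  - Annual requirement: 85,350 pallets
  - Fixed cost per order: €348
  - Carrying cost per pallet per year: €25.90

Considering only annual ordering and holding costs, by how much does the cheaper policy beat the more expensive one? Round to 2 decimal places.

TC(Q) = (D/Q)S + (Q/2)H
TC(729) = (85,350/729)×348 + (729/2)×25.9 = €50,183.76
TC(2,317) = (85,350/2,317)×348 + (2,317/2)×25.9 = €42,824.23
|ΔTC| = |€50,183.76 − €42,824.23| = €7,359.53

€7,359.53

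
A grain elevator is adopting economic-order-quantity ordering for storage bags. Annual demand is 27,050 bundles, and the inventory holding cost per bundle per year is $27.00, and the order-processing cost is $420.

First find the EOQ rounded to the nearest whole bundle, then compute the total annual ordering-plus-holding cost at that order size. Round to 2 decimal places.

$24,768.81

2DS/H = 2·27,050·420/27 = 841,555.56
EOQ = √841,555.56 ≈ 917.36 → Q = 917 bundles
Ordering: D/Q × S = 27,050/917 × $420 = $12,389.31
Holding:  Q/2 × H = 917/2 × $27 = $12,379.50
Total = $12,389.31 + $12,379.50 = $24,768.81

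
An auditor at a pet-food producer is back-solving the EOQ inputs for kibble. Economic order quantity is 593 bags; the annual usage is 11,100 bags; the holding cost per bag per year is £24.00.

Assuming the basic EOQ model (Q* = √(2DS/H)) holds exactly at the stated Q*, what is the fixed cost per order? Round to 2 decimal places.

£380.16

From Q* = √(2DS/H) ⇒ Q*² = 2DS/H.
S = Q²H / (2D) = 593² × 24 / (2 × 11,100) = 380.1611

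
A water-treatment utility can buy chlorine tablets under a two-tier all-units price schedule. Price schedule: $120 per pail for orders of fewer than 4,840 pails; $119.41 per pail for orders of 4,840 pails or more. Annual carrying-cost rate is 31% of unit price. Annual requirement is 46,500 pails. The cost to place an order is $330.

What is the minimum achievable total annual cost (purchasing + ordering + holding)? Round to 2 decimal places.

$5,613,788.58

H₁ = 31%×$120 = $37.2000;  H₂ = 31%×$119.41 = $37.0171
EOQ₁ = √(2×46,500×330/37.2000) = 908.30  (< 4,840, feasible at tier 1)
EOQ₂ = √(2×46,500×330/37.0171) = 910.54  (< 4,840 → use Q = 4,840 at tier-2 price)
TC(tier 1 (EOQ₁), Q≈908.3) = $5,613,788.58
TC(tier 2, Q≈4,840.0) = $5,645,316.84
Minimum at tier 1 (EOQ₁): $5,613,788.58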